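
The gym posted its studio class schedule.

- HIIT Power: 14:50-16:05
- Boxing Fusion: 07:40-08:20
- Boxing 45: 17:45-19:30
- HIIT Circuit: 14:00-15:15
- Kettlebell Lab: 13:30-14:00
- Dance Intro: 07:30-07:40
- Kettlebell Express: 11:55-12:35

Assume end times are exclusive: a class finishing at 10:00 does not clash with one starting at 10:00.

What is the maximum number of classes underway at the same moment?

2

Sweep the timeline, counting +1 at each start and −1 at each end (ends before starts at a tie):
07:30 start Dance Intro → 1
07:40 end Dance Intro → 0
07:40 start Boxing Fusion → 1
08:20 end Boxing Fusion → 0
11:55 start Kettlebell Express → 1
12:35 end Kettlebell Express → 0
13:30 start Kettlebell Lab → 1
14:00 end Kettlebell Lab → 0
14:00 start HIIT Circuit → 1
14:50 start HIIT Power → 2
15:15 end HIIT Circuit → 1
16:05 end HIIT Power → 0
17:45 start Boxing 45 → 1
19:30 end Boxing 45 → 0
Peak is 2, at 14:50 (HIIT Circuit, HIIT Power).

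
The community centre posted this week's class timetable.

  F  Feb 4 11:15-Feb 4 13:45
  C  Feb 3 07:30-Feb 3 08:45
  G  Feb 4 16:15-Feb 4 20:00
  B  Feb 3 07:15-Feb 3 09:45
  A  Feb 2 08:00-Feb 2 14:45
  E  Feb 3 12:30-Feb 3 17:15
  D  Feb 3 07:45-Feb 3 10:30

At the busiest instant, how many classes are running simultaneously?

Sort all start/end points and keep a running count:
Feb 2 08:00 start A → 1
Feb 2 14:45 end A → 0
Feb 3 07:15 start B → 1
Feb 3 07:30 start C → 2
Feb 3 07:45 start D → 3
Feb 3 08:45 end C → 2
Feb 3 09:45 end B → 1
Feb 3 10:30 end D → 0
Feb 3 12:30 start E → 1
Feb 3 17:15 end E → 0
Feb 4 11:15 start F → 1
Feb 4 13:45 end F → 0
Feb 4 16:15 start G → 1
Feb 4 20:00 end G → 0
Peak is 3, at Feb 3 07:45 (B, C, D).

3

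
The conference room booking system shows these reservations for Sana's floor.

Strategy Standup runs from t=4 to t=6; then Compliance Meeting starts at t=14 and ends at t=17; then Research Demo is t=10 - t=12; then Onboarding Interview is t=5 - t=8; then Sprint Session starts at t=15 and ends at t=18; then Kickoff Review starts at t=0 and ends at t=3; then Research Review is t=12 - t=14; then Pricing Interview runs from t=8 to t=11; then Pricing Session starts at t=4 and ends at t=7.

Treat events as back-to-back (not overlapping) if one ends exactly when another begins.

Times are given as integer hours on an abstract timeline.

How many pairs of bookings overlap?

5

Sorted by start: Kickoff Review, Strategy Standup, Pricing Session, Onboarding Interview, Pricing Interview, Research Demo, Research Review, Compliance Meeting, Sprint Session.
Strategy Standup starts after Kickoff Review ends, so nothing later overlaps Kickoff Review either.
Pricing Session starts before Strategy Standup ends → Strategy Standup and Pricing Session overlap.
Onboarding Interview starts before Strategy Standup ends → Strategy Standup and Onboarding Interview overlap.
Pricing Interview starts after Strategy Standup ends, so nothing later overlaps Strategy Standup either.
Onboarding Interview starts before Pricing Session ends → Pricing Session and Onboarding Interview overlap.
Pricing Interview starts after Pricing Session ends, so nothing later overlaps Pricing Session either.
Pricing Interview starts exactly when Onboarding Interview ends (back-to-back, no overlap), so nothing later overlaps Onboarding Interview either.
Research Demo starts before Pricing Interview ends → Pricing Interview and Research Demo overlap.
Research Review starts after Pricing Interview ends, so nothing later overlaps Pricing Interview either.
Research Review starts exactly when Research Demo ends (back-to-back, no overlap), so nothing later overlaps Research Demo either.
Compliance Meeting starts exactly when Research Review ends (back-to-back, no overlap), so nothing later overlaps Research Review either.
Sprint Session starts before Compliance Meeting ends → Compliance Meeting and Sprint Session overlap.
Overlapping pairs: Compliance Meeting & Sprint Session, Onboarding Interview & Pricing Session, Onboarding Interview & Strategy Standup, Pricing Interview & Research Demo, Pricing Session & Strategy Standup — 5 in total.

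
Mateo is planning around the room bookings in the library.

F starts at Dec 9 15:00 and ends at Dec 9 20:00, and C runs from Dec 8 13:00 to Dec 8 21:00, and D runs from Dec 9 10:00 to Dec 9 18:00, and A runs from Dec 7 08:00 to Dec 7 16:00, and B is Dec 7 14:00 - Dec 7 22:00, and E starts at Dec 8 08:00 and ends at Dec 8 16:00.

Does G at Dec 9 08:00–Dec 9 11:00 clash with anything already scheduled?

Yes — it overlaps D

A: ends Dec 7 16:00 at or before G starts Dec 9 08:00 → clear.
B: ends Dec 7 22:00 at or before G starts Dec 9 08:00 → clear.
E: ends Dec 8 16:00 at or before G starts Dec 9 08:00 → clear.
C: ends Dec 8 21:00 at or before G starts Dec 9 08:00 → clear.
D: starts Dec 9 10:00 before G ends Dec 9 11:00, and ends Dec 9 18:00 after G starts Dec 9 08:00 → overlap.
F: starts Dec 9 15:00 at or after G ends Dec 9 11:00 → clear.
G overlaps D.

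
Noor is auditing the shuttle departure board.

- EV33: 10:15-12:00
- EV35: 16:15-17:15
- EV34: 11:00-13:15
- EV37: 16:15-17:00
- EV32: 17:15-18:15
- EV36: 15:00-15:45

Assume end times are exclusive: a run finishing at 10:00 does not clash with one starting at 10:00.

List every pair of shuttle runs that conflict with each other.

EV33 & EV34, EV35 & EV37

Sorted by start: EV33, EV34, EV36, EV35, EV37, EV32.
EV34 starts before EV33 ends → EV33 and EV34 overlap.
EV36 starts after EV33 ends — done with EV33.
EV36 starts after EV34 ends — done with EV34.
EV35 starts after EV36 ends — done with EV36.
EV37 starts before EV35 ends → EV35 and EV37 overlap.
EV32 starts exactly when EV35 ends (back-to-back, no overlap).
EV32 starts after EV37 ends.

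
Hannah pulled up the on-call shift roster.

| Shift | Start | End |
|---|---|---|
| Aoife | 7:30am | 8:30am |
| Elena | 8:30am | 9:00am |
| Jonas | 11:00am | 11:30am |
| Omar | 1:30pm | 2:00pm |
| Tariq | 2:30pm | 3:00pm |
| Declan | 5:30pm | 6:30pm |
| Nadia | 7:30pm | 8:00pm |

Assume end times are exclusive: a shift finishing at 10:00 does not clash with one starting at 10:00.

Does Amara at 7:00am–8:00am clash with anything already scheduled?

Yes — it overlaps Aoife

Aoife: starts 7:30am before Amara ends 8:00am, and ends 8:30am after Amara starts 7:00am → overlap.
Elena: starts 8:30am at or after Amara ends 8:00am → clear.
Jonas: starts 11:00am at or after Amara ends 8:00am → clear.
Omar: starts 1:30pm at or after Amara ends 8:00am → clear.
Tariq: starts 2:30pm at or after Amara ends 8:00am → clear.
Declan: starts 5:30pm at or after Amara ends 8:00am → clear.
Nadia: starts 7:30pm at or after Amara ends 8:00am → clear.
Amara overlaps Aoife.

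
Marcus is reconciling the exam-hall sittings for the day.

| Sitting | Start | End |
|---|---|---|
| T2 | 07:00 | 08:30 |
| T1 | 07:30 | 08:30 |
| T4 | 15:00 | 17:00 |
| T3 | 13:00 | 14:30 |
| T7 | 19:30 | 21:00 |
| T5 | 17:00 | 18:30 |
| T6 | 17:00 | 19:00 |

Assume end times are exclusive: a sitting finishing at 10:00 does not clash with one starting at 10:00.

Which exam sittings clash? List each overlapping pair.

T1 & T2, T5 & T6

Two intervals overlap when each starts before the other ends.
Sorted by start: T2, T1, T3, T4, T5, T6, T7.
T1 starts before T2 ends → T2 and T1 overlap.
T3 starts after T2 ends; T2 is clear from here.
T3 starts after T1 ends; T1 is clear from here.
T4 starts after T3 ends; T3 is clear from here.
T5 starts exactly when T4 ends (back-to-back, no overlap); T4 is clear from here.
T6 starts before T5 ends → T5 and T6 overlap.
T7 starts after T5 ends.
T7 starts after T6 ends.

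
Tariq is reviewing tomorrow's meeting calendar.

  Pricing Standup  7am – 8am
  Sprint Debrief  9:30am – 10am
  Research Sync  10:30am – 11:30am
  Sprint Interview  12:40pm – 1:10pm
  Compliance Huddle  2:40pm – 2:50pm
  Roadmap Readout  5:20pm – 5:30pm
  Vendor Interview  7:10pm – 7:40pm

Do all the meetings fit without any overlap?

Yes

Sorted by start: Pricing Standup, Sprint Debrief, Research Sync, Sprint Interview, Compliance Huddle, Roadmap Readout, Vendor Interview.
Sprint Debrief starts after Pricing Standup ends, so nothing later overlaps Pricing Standup either.
Research Sync starts after Sprint Debrief ends, so nothing later overlaps Sprint Debrief either.
Sprint Interview starts after Research Sync ends, so nothing later overlaps Research Sync either.
Compliance Huddle starts after Sprint Interview ends, so nothing later overlaps Sprint Interview either.
Roadmap Readout starts after Compliance Huddle ends, so nothing later overlaps Compliance Huddle either.
Vendor Interview starts after Roadmap Readout ends.
Every pair is clear; the schedule has no overlaps.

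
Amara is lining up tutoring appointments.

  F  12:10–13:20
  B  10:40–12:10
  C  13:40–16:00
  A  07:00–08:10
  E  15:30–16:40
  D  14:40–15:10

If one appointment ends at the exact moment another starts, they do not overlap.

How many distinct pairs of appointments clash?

2

Sorted by start: A, B, F, C, D, E.
B starts after A ends, so A has no further overlaps.
F starts exactly when B ends (back-to-back, no overlap), so B has no further overlaps.
C starts after F ends, so F has no further overlaps.
D starts before C ends → C and D overlap.
E starts before C ends → C and E overlap.
E starts after D ends.
Overlapping pairs: C & D, C & E — 2 in total.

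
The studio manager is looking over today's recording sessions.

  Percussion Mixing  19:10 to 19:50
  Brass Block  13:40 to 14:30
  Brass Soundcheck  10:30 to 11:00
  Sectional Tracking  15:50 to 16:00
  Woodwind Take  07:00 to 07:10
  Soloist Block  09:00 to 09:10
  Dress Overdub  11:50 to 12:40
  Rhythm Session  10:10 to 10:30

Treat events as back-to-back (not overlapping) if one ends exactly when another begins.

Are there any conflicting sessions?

No

Sorted by start: Woodwind Take, Soloist Block, Rhythm Session, Brass Soundcheck, Dress Overdub, Brass Block, Sectional Tracking, Percussion Mixing.
Soloist Block starts after Woodwind Take ends; Woodwind Take is clear from here.
Rhythm Session starts after Soloist Block ends; Soloist Block is clear from here.
Brass Soundcheck starts exactly when Rhythm Session ends (back-to-back, no overlap); Rhythm Session is clear from here.
Dress Overdub starts after Brass Soundcheck ends; Brass Soundcheck is clear from here.
Brass Block starts after Dress Overdub ends; Dress Overdub is clear from here.
Sectional Tracking starts after Brass Block ends; Brass Block is clear from here.
Percussion Mixing starts after Sectional Tracking ends.
Every pair is clear; the schedule has no overlaps.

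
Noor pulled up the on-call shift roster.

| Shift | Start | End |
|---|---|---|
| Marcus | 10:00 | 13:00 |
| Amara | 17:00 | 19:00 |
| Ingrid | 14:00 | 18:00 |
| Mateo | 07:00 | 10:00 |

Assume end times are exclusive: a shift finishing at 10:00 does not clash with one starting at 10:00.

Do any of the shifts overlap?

Sorted by start: Mateo, Marcus, Ingrid, Amara.
Marcus starts exactly when Mateo ends (back-to-back, no overlap); Mateo is clear from here.
Ingrid starts after Marcus ends; Marcus is clear from here.
Amara starts before Ingrid ends → Ingrid and Amara overlap.
That's a conflict, so the schedule is not conflict-free.

Yes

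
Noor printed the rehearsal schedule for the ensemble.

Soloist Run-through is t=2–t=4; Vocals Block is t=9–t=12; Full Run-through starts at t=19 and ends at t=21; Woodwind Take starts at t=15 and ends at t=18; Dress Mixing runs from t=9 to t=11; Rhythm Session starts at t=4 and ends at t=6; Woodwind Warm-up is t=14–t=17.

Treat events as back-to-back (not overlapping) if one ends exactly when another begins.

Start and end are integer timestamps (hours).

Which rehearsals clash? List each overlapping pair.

Check each pair: they overlap iff neither finishes before the other starts.
Sorted by start: Soloist Run-through, Rhythm Session, Dress Mixing, Vocals Block, Woodwind Warm-up, Woodwind Take, Full Run-through.
Rhythm Session starts exactly when Soloist Run-through ends (back-to-back, no overlap) — done with Soloist Run-through.
Dress Mixing starts after Rhythm Session ends — done with Rhythm Session.
Vocals Block starts before Dress Mixing ends → Dress Mixing and Vocals Block overlap.
Woodwind Warm-up starts after Dress Mixing ends — done with Dress Mixing.
Woodwind Warm-up starts after Vocals Block ends — done with Vocals Block.
Woodwind Take starts before Woodwind Warm-up ends → Woodwind Warm-up and Woodwind Take overlap.
Full Run-through starts after Woodwind Warm-up ends.
Full Run-through starts after Woodwind Take ends.

Dress Mixing & Vocals Block, Woodwind Take & Woodwind Warm-up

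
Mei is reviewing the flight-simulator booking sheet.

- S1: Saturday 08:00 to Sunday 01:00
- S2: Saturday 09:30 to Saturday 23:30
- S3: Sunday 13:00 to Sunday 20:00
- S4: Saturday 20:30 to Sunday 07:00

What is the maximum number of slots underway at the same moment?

3

Sort all start/end points and keep a running count:
Saturday 08:00 start S1 → 1
Saturday 09:30 start S2 → 2
Saturday 20:30 start S4 → 3
Saturday 23:30 end S2 → 2
Sunday 01:00 end S1 → 1
Sunday 07:00 end S4 → 0
Sunday 13:00 start S3 → 1
Sunday 20:00 end S3 → 0
Peak is 3, at Saturday 20:30 (S1, S2, S4).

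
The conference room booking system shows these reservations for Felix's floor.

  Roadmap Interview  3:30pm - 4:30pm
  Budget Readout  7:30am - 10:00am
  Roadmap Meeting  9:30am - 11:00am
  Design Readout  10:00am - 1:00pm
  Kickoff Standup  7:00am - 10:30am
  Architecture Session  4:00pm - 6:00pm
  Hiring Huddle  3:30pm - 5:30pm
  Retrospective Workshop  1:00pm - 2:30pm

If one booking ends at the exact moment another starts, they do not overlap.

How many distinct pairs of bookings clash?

Sorted by start: Kickoff Standup, Budget Readout, Roadmap Meeting, Design Readout, Retrospective Workshop, Hiring Huddle, Roadmap Interview, Architecture Session.
Budget Readout starts before Kickoff Standup ends → Kickoff Standup and Budget Readout overlap.
Roadmap Meeting starts before Kickoff Standup ends → Kickoff Standup and Roadmap Meeting overlap.
Design Readout starts before Kickoff Standup ends → Kickoff Standup and Design Readout overlap.
Retrospective Workshop starts after Kickoff Standup ends, so Kickoff Standup has no further overlaps.
Roadmap Meeting starts before Budget Readout ends → Budget Readout and Roadmap Meeting overlap.
Design Readout starts exactly when Budget Readout ends (back-to-back, no overlap), so Budget Readout has no further overlaps.
Design Readout starts before Roadmap Meeting ends → Roadmap Meeting and Design Readout overlap.
Retrospective Workshop starts after Roadmap Meeting ends, so Roadmap Meeting has no further overlaps.
Retrospective Workshop starts exactly when Design Readout ends (back-to-back, no overlap), so Design Readout has no further overlaps.
Hiring Huddle starts after Retrospective Workshop ends, so Retrospective Workshop has no further overlaps.
Roadmap Interview starts before Hiring Huddle ends → Hiring Huddle and Roadmap Interview overlap.
Architecture Session starts before Hiring Huddle ends → Hiring Huddle and Architecture Session overlap.
Architecture Session starts before Roadmap Interview ends → Roadmap Interview and Architecture Session overlap.
Overlapping pairs: Architecture Session & Hiring Huddle, Architecture Session & Roadmap Interview, Budget Readout & Kickoff Standup, Budget Readout & Roadmap Meeting, Design Readout & Kickoff Standup, Design Readout & Roadmap Meeting, Hiring Huddle & Roadmap Interview, Kickoff Standup & Roadmap Meeting — 8 in total.

8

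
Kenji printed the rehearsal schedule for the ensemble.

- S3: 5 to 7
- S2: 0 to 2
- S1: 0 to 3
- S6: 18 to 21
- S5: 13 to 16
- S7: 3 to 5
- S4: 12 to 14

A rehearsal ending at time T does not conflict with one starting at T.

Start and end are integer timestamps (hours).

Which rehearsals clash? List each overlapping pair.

Sorted by start: S1, S2, S7, S3, S4, S5, S6.
S2 starts before S1 ends → S1 and S2 overlap.
S7 starts exactly when S1 ends (back-to-back, no overlap), so S1 has no further overlaps.
S7 starts after S2 ends, so S2 has no further overlaps.
S3 starts exactly when S7 ends (back-to-back, no overlap), so S7 has no further overlaps.
S4 starts after S3 ends, so S3 has no further overlaps.
S5 starts before S4 ends → S4 and S5 overlap.
S6 starts after S4 ends.
S6 starts after S5 ends.

S1 & S2, S4 & S5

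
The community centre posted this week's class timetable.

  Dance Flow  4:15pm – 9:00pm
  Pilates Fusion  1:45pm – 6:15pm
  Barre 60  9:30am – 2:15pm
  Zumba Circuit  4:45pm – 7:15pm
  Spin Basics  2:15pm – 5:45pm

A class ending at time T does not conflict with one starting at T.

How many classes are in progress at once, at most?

Walk through starts and ends in time order (an end at T is processed before a start at T):
9:30am start Barre 60 → 1
1:45pm start Pilates Fusion → 2
2:15pm end Barre 60 → 1
2:15pm start Spin Basics → 2
4:15pm start Dance Flow → 3
4:45pm start Zumba Circuit → 4
5:45pm end Spin Basics → 3
6:15pm end Pilates Fusion → 2
7:15pm end Zumba Circuit → 1
9:00pm end Dance Flow → 0
Peak is 4, at 4:45pm (Dance Flow, Pilates Fusion, Spin Basics, Zumba Circuit).

4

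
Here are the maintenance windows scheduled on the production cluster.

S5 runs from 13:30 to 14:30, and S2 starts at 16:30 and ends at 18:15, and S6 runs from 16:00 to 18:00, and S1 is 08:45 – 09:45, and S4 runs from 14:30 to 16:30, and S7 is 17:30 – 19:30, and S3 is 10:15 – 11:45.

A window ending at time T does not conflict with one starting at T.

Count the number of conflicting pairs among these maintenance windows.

4

Sorted by start: S1, S3, S5, S4, S6, S2, S7.
S3 starts after S1 ends, so S1 has no further overlaps.
S5 starts after S3 ends, so S3 has no further overlaps.
S4 starts exactly when S5 ends (back-to-back, no overlap), so S5 has no further overlaps.
S6 starts before S4 ends → S4 and S6 overlap.
S2 starts exactly when S4 ends (back-to-back, no overlap), so S4 has no further overlaps.
S2 starts before S6 ends → S6 and S2 overlap.
S7 starts before S6 ends → S6 and S7 overlap.
S7 starts before S2 ends → S2 and S7 overlap.
Overlapping pairs: S2 & S6, S2 & S7, S4 & S6, S6 & S7 — 4 in total.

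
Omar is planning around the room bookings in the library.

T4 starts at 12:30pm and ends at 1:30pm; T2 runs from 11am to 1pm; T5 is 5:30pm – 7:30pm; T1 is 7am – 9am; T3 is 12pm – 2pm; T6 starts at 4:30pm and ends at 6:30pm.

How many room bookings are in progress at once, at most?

Sweep the timeline, counting +1 at each start and −1 at each end (ends before starts at a tie):
7am start T1 → 1
9am end T1 → 0
11am start T2 → 1
12pm start T3 → 2
12:30pm start T4 → 3
1pm end T2 → 2
1:30pm end T4 → 1
2pm end T3 → 0
4:30pm start T6 → 1
5:30pm start T5 → 2
6:30pm end T6 → 1
7:30pm end T5 → 0
Peak is 3, at 12:30pm (T2, T3, T4).

3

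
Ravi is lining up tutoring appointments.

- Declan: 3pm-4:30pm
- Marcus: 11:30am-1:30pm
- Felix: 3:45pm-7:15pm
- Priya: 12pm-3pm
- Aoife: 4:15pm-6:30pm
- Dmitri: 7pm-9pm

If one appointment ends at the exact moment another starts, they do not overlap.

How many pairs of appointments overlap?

Sorted by start: Marcus, Priya, Declan, Felix, Aoife, Dmitri.
Priya starts before Marcus ends → Marcus and Priya overlap.
Declan starts after Marcus ends, so Marcus has no further overlaps.
Declan starts exactly when Priya ends (back-to-back, no overlap), so Priya has no further overlaps.
Felix starts before Declan ends → Declan and Felix overlap.
Aoife starts before Declan ends → Declan and Aoife overlap.
Dmitri starts after Declan ends.
Aoife starts before Felix ends → Felix and Aoife overlap.
Dmitri starts before Felix ends → Felix and Dmitri overlap.
Dmitri starts after Aoife ends.
Overlapping pairs: Aoife & Declan, Aoife & Felix, Declan & Felix, Dmitri & Felix, Marcus & Priya — 5 in total.

5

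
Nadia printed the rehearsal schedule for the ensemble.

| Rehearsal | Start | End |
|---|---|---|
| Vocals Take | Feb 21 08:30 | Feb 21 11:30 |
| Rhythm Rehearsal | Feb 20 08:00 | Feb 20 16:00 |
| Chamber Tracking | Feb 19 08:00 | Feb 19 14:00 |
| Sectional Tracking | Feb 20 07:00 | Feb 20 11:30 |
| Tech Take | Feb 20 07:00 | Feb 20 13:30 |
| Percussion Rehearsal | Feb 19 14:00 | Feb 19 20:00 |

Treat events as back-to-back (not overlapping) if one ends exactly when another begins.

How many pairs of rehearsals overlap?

Sorted by start: Chamber Tracking, Percussion Rehearsal, Sectional Tracking, Tech Take, Rhythm Rehearsal, Vocals Take.
Percussion Rehearsal starts exactly when Chamber Tracking ends (back-to-back, no overlap), so nothing later overlaps Chamber Tracking either.
Sectional Tracking starts after Percussion Rehearsal ends, so nothing later overlaps Percussion Rehearsal either.
Tech Take starts before Sectional Tracking ends → Sectional Tracking and Tech Take overlap.
Rhythm Rehearsal starts before Sectional Tracking ends → Sectional Tracking and Rhythm Rehearsal overlap.
Vocals Take starts after Sectional Tracking ends.
Rhythm Rehearsal starts before Tech Take ends → Tech Take and Rhythm Rehearsal overlap.
Vocals Take starts after Tech Take ends.
Vocals Take starts after Rhythm Rehearsal ends.
Overlapping pairs: Rhythm Rehearsal & Sectional Tracking, Rhythm Rehearsal & Tech Take, Sectional Tracking & Tech Take — 3 in total.

3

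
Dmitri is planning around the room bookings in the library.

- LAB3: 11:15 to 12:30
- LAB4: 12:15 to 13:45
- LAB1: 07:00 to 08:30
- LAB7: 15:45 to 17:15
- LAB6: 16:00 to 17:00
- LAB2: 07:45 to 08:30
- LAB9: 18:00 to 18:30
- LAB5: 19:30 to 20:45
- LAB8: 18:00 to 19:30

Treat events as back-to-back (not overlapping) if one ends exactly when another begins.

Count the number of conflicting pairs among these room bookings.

4

Two intervals overlap when each starts before the other ends.
Sorted by start: LAB1, LAB2, LAB3, LAB4, LAB7, LAB6, LAB8, LAB9, LAB5.
LAB2 starts before LAB1 ends → LAB1 and LAB2 overlap.
LAB3 starts after LAB1 ends, so LAB1 has no further overlaps.
LAB3 starts after LAB2 ends, so LAB2 has no further overlaps.
LAB4 starts before LAB3 ends → LAB3 and LAB4 overlap.
LAB7 starts after LAB3 ends, so LAB3 has no further overlaps.
LAB7 starts after LAB4 ends, so LAB4 has no further overlaps.
LAB6 starts before LAB7 ends → LAB7 and LAB6 overlap.
LAB8 starts after LAB7 ends, so LAB7 has no further overlaps.
LAB8 starts after LAB6 ends, so LAB6 has no further overlaps.
LAB9 starts before LAB8 ends → LAB8 and LAB9 overlap.
LAB5 starts exactly when LAB8 ends (back-to-back, no overlap).
LAB5 starts after LAB9 ends.
Overlapping pairs: LAB1 & LAB2, LAB3 & LAB4, LAB6 & LAB7, LAB8 & LAB9 — 4 in total.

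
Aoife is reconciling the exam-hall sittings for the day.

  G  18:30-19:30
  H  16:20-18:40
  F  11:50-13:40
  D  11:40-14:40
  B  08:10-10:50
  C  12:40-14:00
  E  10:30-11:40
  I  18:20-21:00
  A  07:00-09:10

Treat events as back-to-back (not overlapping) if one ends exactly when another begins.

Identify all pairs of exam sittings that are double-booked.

Sorted by start: A, B, E, D, F, C, H, I, G.
B starts before A ends → A and B overlap.
E starts after A ends — done with A.
E starts before B ends → B and E overlap.
D starts after B ends — done with B.
D starts exactly when E ends (back-to-back, no overlap) — done with E.
F starts before D ends → D and F overlap.
C starts before D ends → D and C overlap.
H starts after D ends — done with D.
C starts before F ends → F and C overlap.
H starts after F ends — done with F.
H starts after C ends — done with C.
I starts before H ends → H and I overlap.
G starts before H ends → H and G overlap.
G starts before I ends → I and G overlap.

A & B, B & E, C & D, C & F, D & F, G & H, G & I, H & I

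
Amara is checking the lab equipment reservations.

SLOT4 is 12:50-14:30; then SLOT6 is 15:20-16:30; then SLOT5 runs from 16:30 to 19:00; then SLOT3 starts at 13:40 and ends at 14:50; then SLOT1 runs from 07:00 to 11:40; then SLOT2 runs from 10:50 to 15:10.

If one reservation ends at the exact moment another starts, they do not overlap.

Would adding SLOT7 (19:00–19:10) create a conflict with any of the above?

SLOT1: ends 11:40 at or before SLOT7 starts 19:00 → clear.
SLOT2: ends 15:10 at or before SLOT7 starts 19:00 → clear.
SLOT4: ends 14:30 at or before SLOT7 starts 19:00 → clear.
SLOT3: ends 14:50 at or before SLOT7 starts 19:00 → clear.
SLOT6: ends 16:30 at or before SLOT7 starts 19:00 → clear.
SLOT5: ends 19:00 at or before SLOT7 starts 19:00 → clear.

No — it doesn't clash with anything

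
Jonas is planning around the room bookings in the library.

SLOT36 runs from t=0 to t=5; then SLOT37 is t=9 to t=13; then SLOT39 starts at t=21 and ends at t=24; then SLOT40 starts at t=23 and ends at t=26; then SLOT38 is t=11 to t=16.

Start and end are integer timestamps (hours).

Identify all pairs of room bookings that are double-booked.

Two intervals overlap when each starts before the other ends.
Sorted by start: SLOT36, SLOT37, SLOT38, SLOT39, SLOT40.
SLOT37 starts after SLOT36 ends; SLOT36 is clear from here.
SLOT38 starts before SLOT37 ends → SLOT37 and SLOT38 overlap.
SLOT39 starts after SLOT37 ends; SLOT37 is clear from here.
SLOT39 starts after SLOT38 ends; SLOT38 is clear from here.
SLOT40 starts before SLOT39 ends → SLOT39 and SLOT40 overlap.

SLOT37 & SLOT38, SLOT39 & SLOT40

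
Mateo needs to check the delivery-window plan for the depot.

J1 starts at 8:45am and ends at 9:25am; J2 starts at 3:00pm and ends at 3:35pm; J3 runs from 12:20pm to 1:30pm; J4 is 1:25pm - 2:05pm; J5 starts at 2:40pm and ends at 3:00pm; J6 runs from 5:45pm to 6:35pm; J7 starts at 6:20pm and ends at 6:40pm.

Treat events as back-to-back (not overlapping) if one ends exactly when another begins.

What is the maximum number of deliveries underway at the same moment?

Sweep the timeline, counting +1 at each start and −1 at each end (ends before starts at a tie):
8:45am start J1 → 1
9:25am end J1 → 0
12:20pm start J3 → 1
1:25pm start J4 → 2
1:30pm end J3 → 1
2:05pm end J4 → 0
2:40pm start J5 → 1
3:00pm end J5 → 0
3:00pm start J2 → 1
3:35pm end J2 → 0
5:45pm start J6 → 1
6:20pm start J7 → 2
6:35pm end J6 → 1
6:40pm end J7 → 0
Peak is 2, at 1:25pm (J3, J4).

2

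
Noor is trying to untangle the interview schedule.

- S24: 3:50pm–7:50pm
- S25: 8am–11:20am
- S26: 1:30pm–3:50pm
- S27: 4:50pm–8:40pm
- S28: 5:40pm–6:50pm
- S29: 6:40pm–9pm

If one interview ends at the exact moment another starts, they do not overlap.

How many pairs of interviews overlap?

Two intervals overlap when each starts before the other ends.
Sorted by start: S25, S26, S24, S27, S28, S29.
S26 starts after S25 ends, so S25 has no further overlaps.
S24 starts exactly when S26 ends (back-to-back, no overlap), so S26 has no further overlaps.
S27 starts before S24 ends → S24 and S27 overlap.
S28 starts before S24 ends → S24 and S28 overlap.
S29 starts before S24 ends → S24 and S29 overlap.
S28 starts before S27 ends → S27 and S28 overlap.
S29 starts before S27 ends → S27 and S29 overlap.
S29 starts before S28 ends → S28 and S29 overlap.
Overlapping pairs: S24 & S27, S24 & S28, S24 & S29, S27 & S28, S27 & S29, S28 & S29 — 6 in total.

6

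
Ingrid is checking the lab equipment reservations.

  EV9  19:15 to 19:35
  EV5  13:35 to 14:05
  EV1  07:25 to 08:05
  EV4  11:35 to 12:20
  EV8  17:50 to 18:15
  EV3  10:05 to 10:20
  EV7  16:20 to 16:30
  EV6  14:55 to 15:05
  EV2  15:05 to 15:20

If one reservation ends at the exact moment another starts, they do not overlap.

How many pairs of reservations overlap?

0

Two intervals overlap when each starts before the other ends.
Sorted by start: EV1, EV3, EV4, EV5, EV6, EV2, EV7, EV8, EV9.
EV3 starts after EV1 ends, so nothing later overlaps EV1 either.
EV4 starts after EV3 ends, so nothing later overlaps EV3 either.
EV5 starts after EV4 ends, so nothing later overlaps EV4 either.
EV6 starts after EV5 ends, so nothing later overlaps EV5 either.
EV2 starts exactly when EV6 ends (back-to-back, no overlap), so nothing later overlaps EV6 either.
EV7 starts after EV2 ends, so nothing later overlaps EV2 either.
EV8 starts after EV7 ends, so nothing later overlaps EV7 either.
EV9 starts after EV8 ends.
No pair overlaps.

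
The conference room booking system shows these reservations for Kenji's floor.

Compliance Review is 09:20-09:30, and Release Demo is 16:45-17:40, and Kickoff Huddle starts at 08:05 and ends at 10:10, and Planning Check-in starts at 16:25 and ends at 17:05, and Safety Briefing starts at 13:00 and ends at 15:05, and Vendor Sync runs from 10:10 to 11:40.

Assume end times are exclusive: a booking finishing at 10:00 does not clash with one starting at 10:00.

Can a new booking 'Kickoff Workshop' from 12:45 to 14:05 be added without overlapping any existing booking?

No — it overlaps Safety Briefing

Kickoff Huddle: ends 10:10 at or before Kickoff Workshop starts 12:45 → clear.
Compliance Review: ends 09:30 at or before Kickoff Workshop starts 12:45 → clear.
Vendor Sync: ends 11:40 at or before Kickoff Workshop starts 12:45 → clear.
Safety Briefing: starts 13:00 before Kickoff Workshop ends 14:05, and ends 15:05 after Kickoff Workshop starts 12:45 → overlap.
Planning Check-in: starts 16:25 at or after Kickoff Workshop ends 14:05 → clear.
Release Demo: starts 16:45 at or after Kickoff Workshop ends 14:05 → clear.
Kickoff Workshop overlaps Safety Briefing.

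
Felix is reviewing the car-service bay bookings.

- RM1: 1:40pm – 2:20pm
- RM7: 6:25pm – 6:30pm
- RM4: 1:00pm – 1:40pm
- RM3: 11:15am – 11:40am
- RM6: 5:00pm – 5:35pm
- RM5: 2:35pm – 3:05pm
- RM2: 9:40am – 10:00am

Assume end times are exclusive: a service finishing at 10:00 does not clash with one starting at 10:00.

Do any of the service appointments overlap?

Sorted by start: RM2, RM3, RM4, RM1, RM5, RM6, RM7.
RM3 starts after RM2 ends; RM2 is clear from here.
RM4 starts after RM3 ends; RM3 is clear from here.
RM1 starts exactly when RM4 ends (back-to-back, no overlap); RM4 is clear from here.
RM5 starts after RM1 ends; RM1 is clear from here.
RM6 starts after RM5 ends; RM5 is clear from here.
RM7 starts after RM6 ends.
Every pair is clear; the schedule has no overlaps.

No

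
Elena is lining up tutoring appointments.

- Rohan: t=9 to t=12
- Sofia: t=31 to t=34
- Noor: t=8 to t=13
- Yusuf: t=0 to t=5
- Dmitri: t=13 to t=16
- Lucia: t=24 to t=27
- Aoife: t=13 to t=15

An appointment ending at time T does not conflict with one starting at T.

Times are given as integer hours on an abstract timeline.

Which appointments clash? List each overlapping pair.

Sorted by start: Yusuf, Noor, Rohan, Dmitri, Aoife, Lucia, Sofia.
Noor starts after Yusuf ends, so nothing later overlaps Yusuf either.
Rohan starts before Noor ends → Noor and Rohan overlap.
Dmitri starts exactly when Noor ends (back-to-back, no overlap), so nothing later overlaps Noor either.
Dmitri starts after Rohan ends, so nothing later overlaps Rohan either.
Aoife starts before Dmitri ends → Dmitri and Aoife overlap.
Lucia starts after Dmitri ends, so nothing later overlaps Dmitri either.
Lucia starts after Aoife ends, so nothing later overlaps Aoife either.
Sofia starts after Lucia ends.

Aoife & Dmitri, Noor & Rohan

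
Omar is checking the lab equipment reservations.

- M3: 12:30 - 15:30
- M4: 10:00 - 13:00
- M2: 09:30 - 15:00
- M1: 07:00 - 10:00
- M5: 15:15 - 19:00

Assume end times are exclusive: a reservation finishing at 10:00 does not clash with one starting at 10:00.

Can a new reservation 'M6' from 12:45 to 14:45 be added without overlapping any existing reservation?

No — it overlaps M2, M3, M4

M1: ends 10:00 at or before M6 starts 12:45 → clear.
M2: starts 09:30 before M6 ends 14:45, and ends 15:00 after M6 starts 12:45 → overlap.
M4: starts 10:00 before M6 ends 14:45, and ends 13:00 after M6 starts 12:45 → overlap.
M3: starts 12:30 before M6 ends 14:45, and ends 15:30 after M6 starts 12:45 → overlap.
M5: starts 15:15 at or after M6 ends 14:45 → clear.
M6 overlaps M2, M3, M4.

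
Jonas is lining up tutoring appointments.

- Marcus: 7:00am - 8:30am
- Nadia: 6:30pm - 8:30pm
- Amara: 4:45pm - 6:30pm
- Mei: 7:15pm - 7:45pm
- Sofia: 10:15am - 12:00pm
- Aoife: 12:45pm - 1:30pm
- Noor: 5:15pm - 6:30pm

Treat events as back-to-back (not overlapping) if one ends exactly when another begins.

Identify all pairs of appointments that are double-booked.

Amara & Noor, Mei & Nadia

Check each pair: they overlap iff neither finishes before the other starts.
Sorted by start: Marcus, Sofia, Aoife, Amara, Noor, Nadia, Mei.
Sofia starts after Marcus ends — done with Marcus.
Aoife starts after Sofia ends — done with Sofia.
Amara starts after Aoife ends — done with Aoife.
Noor starts before Amara ends → Amara and Noor overlap.
Nadia starts exactly when Amara ends (back-to-back, no overlap) — done with Amara.
Nadia starts exactly when Noor ends (back-to-back, no overlap) — done with Noor.
Mei starts before Nadia ends → Nadia and Mei overlap.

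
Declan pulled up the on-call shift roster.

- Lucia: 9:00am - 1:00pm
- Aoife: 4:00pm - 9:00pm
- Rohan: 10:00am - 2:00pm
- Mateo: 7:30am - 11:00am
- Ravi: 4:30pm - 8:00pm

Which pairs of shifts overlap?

Check each pair: they overlap iff neither finishes before the other starts.
Sorted by start: Mateo, Lucia, Rohan, Aoife, Ravi.
Lucia starts before Mateo ends → Mateo and Lucia overlap.
Rohan starts before Mateo ends → Mateo and Rohan overlap.
Aoife starts after Mateo ends, so Mateo has no further overlaps.
Rohan starts before Lucia ends → Lucia and Rohan overlap.
Aoife starts after Lucia ends, so Lucia has no further overlaps.
Aoife starts after Rohan ends, so Rohan has no further overlaps.
Ravi starts before Aoife ends → Aoife and Ravi overlap.

Aoife & Ravi, Lucia & Mateo, Lucia & Rohan, Mateo & Rohan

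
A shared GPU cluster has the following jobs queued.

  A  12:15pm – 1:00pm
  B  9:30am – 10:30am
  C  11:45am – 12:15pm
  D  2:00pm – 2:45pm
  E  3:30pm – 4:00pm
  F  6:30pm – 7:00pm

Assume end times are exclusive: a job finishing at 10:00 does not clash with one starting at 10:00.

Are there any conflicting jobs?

No

Sorted by start: B, C, A, D, E, F.
C starts after B ends — done with B.
A starts exactly when C ends (back-to-back, no overlap) — done with C.
D starts after A ends — done with A.
E starts after D ends — done with D.
F starts after E ends.
Every pair is clear; the schedule has no overlaps.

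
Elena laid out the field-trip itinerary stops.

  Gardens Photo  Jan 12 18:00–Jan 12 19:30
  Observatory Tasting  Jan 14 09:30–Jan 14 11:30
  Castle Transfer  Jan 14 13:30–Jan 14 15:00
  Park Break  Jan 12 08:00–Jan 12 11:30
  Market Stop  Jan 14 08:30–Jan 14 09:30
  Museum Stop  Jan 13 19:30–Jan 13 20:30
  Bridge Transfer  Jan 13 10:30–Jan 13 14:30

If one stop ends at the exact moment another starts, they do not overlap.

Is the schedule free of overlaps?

Yes

Two intervals overlap when each starts before the other ends.
Sorted by start: Park Break, Gardens Photo, Bridge Transfer, Museum Stop, Market Stop, Observatory Tasting, Castle Transfer.
Gardens Photo starts after Park Break ends — done with Park Break.
Bridge Transfer starts after Gardens Photo ends — done with Gardens Photo.
Museum Stop starts after Bridge Transfer ends — done with Bridge Transfer.
Market Stop starts after Museum Stop ends — done with Museum Stop.
Observatory Tasting starts exactly when Market Stop ends (back-to-back, no overlap) — done with Market Stop.
Castle Transfer starts after Observatory Tasting ends.
Every pair is clear; the schedule has no overlaps.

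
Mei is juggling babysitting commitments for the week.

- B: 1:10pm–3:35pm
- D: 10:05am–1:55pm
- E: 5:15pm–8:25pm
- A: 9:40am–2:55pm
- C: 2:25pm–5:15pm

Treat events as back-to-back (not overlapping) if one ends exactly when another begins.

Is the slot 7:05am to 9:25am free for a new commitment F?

A: starts 9:40am at or after F ends 9:25am → clear.
D: starts 10:05am at or after F ends 9:25am → clear.
B: starts 1:10pm at or after F ends 9:25am → clear.
C: starts 2:25pm at or after F ends 9:25am → clear.
E: starts 5:15pm at or after F ends 9:25am → clear.

Yes — the slot is free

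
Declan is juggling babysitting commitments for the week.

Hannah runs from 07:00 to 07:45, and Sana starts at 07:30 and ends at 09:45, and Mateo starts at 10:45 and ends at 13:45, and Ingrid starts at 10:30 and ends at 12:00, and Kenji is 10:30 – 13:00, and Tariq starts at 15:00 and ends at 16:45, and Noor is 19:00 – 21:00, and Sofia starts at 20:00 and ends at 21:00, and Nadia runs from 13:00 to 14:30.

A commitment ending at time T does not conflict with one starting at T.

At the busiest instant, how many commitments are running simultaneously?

3

Sweep the timeline, counting +1 at each start and −1 at each end (ends before starts at a tie):
07:00 start Hannah → 1
07:30 start Sana → 2
07:45 end Hannah → 1
09:45 end Sana → 0
10:30 start Ingrid → 1
10:30 start Kenji → 2
10:45 start Mateo → 3
12:00 end Ingrid → 2
13:00 end Kenji → 1
13:00 start Nadia → 2
13:45 end Mateo → 1
14:30 end Nadia → 0
15:00 start Tariq → 1
16:45 end Tariq → 0
19:00 start Noor → 1
20:00 start Sofia → 2
21:00 end Noor → 1
21:00 end Sofia → 0
Peak is 3, at 10:45 (Ingrid, Kenji, Mateo).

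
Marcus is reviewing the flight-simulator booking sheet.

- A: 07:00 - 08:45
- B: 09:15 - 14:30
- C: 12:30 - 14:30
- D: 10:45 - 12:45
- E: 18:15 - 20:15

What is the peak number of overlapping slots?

3

Walk through starts and ends in time order (an end at T is processed before a start at T):
07:00 start A → 1
08:45 end A → 0
09:15 start B → 1
10:45 start D → 2
12:30 start C → 3
12:45 end D → 2
14:30 end B → 1
14:30 end C → 0
18:15 start E → 1
20:15 end E → 0
Peak is 3, at 12:30 (B, C, D).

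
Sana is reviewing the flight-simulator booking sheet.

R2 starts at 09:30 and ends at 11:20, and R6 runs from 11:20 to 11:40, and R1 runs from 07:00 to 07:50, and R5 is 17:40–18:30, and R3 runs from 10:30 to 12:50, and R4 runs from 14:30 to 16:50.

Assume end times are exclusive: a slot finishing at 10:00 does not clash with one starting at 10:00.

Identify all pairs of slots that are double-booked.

Two intervals overlap when each starts before the other ends.
Sorted by start: R1, R2, R3, R6, R4, R5.
R2 starts after R1 ends, so nothing later overlaps R1 either.
R3 starts before R2 ends → R2 and R3 overlap.
R6 starts exactly when R2 ends (back-to-back, no overlap), so nothing later overlaps R2 either.
R6 starts before R3 ends → R3 and R6 overlap.
R4 starts after R3 ends, so nothing later overlaps R3 either.
R4 starts after R6 ends, so nothing later overlaps R6 either.
R5 starts after R4 ends.

R2 & R3, R3 & R6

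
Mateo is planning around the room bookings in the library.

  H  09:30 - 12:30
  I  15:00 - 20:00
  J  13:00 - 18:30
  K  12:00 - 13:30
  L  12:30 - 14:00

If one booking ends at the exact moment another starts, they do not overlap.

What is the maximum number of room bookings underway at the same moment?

3

Sweep the timeline, counting +1 at each start and −1 at each end (ends before starts at a tie):
09:30 start H → 1
12:00 start K → 2
12:30 end H → 1
12:30 start L → 2
13:00 start J → 3
13:30 end K → 2
14:00 end L → 1
15:00 start I → 2
18:30 end J → 1
20:00 end I → 0
Peak is 3, at 13:00 (J, K, L).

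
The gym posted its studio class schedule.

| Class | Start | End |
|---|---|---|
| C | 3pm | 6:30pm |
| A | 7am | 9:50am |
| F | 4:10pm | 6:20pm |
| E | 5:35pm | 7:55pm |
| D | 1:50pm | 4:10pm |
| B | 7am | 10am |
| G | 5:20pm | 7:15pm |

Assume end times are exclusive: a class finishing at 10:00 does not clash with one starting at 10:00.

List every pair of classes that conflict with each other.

Sorted by start: A, B, D, C, F, G, E.
B starts before A ends → A and B overlap.
D starts after A ends, so A has no further overlaps.
D starts after B ends, so B has no further overlaps.
C starts before D ends → D and C overlap.
F starts exactly when D ends (back-to-back, no overlap), so D has no further overlaps.
F starts before C ends → C and F overlap.
G starts before C ends → C and G overlap.
E starts before C ends → C and E overlap.
G starts before F ends → F and G overlap.
E starts before F ends → F and E overlap.
E starts before G ends → G and E overlap.

A & B, C & D, C & E, C & F, C & G, E & F, E & G, F & G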